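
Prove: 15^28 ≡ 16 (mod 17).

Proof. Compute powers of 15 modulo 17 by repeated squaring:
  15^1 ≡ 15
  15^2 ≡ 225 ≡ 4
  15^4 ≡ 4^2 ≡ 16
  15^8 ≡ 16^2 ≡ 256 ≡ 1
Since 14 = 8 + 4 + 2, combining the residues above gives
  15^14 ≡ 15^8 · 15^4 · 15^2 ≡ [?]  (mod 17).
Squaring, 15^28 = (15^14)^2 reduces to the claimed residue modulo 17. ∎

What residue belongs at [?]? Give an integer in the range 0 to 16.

Multiply the listed residues: 1 · 16 · 4 = 16 → 64.
Reducing modulo 17: 64 = 3·17 + 13, so 15^14 ≡ 13.

13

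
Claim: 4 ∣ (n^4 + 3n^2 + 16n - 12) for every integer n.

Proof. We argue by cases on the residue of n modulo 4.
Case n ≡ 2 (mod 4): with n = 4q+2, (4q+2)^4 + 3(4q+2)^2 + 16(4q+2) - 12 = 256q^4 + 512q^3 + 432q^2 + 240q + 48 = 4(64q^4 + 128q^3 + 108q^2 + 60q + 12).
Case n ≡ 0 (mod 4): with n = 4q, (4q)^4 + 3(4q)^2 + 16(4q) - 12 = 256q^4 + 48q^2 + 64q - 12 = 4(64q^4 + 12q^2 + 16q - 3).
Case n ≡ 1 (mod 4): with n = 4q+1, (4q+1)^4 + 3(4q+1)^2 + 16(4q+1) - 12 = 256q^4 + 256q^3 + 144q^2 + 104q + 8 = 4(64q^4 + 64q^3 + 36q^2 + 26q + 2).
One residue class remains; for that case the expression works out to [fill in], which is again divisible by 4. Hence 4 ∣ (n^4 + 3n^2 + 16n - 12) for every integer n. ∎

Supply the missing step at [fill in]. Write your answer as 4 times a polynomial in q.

4(64q^4 + 192q^3 + 228q^2 + 142q + 36)

Only n ≡ 3 (mod 4) is unaccounted for. Put n = 4q+3:
(4q+3)^4 + 3(4q+3)^2 + 16(4q+3) - 12 expands to 256q^4 + 768q^3 + 912q^2 + 568q + 144,
and factoring out 4 leaves 4(64q^4 + 192q^3 + 228q^2 + 142q + 36).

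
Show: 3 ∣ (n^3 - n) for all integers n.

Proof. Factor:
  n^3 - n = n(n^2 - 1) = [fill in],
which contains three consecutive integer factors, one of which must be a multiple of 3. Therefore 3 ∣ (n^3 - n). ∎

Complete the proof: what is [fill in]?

(n - 1)n(n + 1)

n(n^2 - 1) = n(n - 1)(n + 1) = (n - 1)n(n + 1).
These three factors are consecutive integers, so their product is divisible by 3.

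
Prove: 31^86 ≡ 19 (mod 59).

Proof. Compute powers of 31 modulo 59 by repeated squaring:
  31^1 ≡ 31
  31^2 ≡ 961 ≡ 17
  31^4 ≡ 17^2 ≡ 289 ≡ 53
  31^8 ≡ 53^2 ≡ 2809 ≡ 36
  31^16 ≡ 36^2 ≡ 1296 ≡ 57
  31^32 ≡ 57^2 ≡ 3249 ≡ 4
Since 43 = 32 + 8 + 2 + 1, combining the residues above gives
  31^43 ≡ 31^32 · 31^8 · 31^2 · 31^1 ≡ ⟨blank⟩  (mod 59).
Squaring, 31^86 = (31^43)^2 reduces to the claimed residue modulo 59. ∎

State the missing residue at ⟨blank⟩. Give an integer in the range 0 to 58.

14

Multiply the listed residues: 4 · 36 · 17 · 31 = 144 → 2448 → 75888.
Reducing modulo 59: 75888 = 1286·59 + 14, so 31^43 ≡ 14.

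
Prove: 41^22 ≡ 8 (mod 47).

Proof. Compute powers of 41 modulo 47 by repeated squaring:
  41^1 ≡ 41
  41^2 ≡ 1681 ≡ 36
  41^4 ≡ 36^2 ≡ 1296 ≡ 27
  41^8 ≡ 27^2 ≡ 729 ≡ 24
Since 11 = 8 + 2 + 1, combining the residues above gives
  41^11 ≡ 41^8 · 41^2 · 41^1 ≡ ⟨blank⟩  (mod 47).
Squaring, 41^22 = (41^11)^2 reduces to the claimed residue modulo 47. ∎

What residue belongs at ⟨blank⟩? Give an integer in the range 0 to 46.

33

41^8 · 41^2 · 41^1 ≡ 24 · 36 · 41 = 35424.
35424 mod 47 = 33, so 41^11 ≡ 33 (mod 47).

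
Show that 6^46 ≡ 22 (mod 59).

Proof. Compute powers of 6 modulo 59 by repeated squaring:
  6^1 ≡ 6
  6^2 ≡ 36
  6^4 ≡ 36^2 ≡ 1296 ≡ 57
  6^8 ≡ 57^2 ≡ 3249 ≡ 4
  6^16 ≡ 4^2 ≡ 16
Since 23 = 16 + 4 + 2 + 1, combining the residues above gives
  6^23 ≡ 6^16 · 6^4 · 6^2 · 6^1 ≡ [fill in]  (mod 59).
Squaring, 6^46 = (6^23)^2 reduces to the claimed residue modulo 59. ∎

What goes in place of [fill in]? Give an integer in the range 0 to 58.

50

Multiply the listed residues: 16 · 57 · 36 · 6 = 912 → 32832 → 196992.
Reducing modulo 59: 196992 = 3338·59 + 50, so 6^23 ≡ 50.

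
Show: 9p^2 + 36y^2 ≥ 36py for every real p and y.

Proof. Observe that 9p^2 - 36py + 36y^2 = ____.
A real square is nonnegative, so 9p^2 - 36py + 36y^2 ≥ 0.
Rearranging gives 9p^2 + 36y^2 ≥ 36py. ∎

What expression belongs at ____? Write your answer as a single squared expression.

9p^2 - 36py + 36y^2 is a perfect-square trinomial: the outer terms are (3p)^2 and (6y)^2, and the cross term is -2·3p·6y.
So 9p^2 - 36py + 36y^2 = (3p - 6y)^2 ≥ 0.

(3p - 6y)^2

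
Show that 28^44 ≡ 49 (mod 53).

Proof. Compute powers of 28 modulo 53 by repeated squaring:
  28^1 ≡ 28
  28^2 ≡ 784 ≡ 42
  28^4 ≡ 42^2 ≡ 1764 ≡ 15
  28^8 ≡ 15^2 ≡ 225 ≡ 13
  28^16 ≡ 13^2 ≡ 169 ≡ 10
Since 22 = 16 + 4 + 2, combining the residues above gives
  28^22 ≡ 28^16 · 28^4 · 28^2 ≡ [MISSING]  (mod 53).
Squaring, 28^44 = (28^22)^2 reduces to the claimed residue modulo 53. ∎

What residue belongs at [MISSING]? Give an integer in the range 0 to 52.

46

28^16 · 28^4 · 28^2 ≡ 10 · 15 · 42 = 6300.
6300 mod 53 = 46, so 28^22 ≡ 46 (mod 53).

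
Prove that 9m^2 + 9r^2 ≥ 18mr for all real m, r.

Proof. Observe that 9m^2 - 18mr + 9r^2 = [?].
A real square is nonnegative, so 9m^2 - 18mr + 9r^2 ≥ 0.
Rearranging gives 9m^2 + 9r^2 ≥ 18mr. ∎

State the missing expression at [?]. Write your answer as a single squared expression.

(3m - 3r)^2

9m^2 - 18mr + 9r^2 is a perfect-square trinomial: the outer terms are (3m)^2 and (3r)^2, and the cross term is -2·3m·3r.
So 9m^2 - 18mr + 9r^2 = (3m - 3r)^2 ≥ 0.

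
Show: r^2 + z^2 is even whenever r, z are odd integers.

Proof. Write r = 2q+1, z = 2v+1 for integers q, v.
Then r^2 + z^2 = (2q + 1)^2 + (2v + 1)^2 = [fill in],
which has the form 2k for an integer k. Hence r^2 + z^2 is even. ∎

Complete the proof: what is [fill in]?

2(2q^2 + 2q + 2v^2 + 2v + 1)

(2q + 1)^2 + (2v + 1)^2 = 4q^2 + 4q + 4v^2 + 4v + 2
= 2(2q^2 + 2q + 2v^2 + 2v + 1).
Since 2q^2 + 2q + 2v^2 + 2v + 1 is an integer, the sum of squares is of the form 2k for an integer k.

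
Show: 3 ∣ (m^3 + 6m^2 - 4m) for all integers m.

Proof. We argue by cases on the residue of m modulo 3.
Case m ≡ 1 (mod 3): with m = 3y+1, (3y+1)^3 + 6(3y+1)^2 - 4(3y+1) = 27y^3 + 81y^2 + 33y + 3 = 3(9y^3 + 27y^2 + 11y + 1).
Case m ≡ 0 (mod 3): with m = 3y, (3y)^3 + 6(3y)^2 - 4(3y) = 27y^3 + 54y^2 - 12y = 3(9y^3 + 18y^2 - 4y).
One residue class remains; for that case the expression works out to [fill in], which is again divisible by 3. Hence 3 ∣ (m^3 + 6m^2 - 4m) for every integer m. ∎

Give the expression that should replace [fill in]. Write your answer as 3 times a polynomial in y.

3(9y^3 + 36y^2 + 32y + 8)

Only m ≡ 2 (mod 3) is unaccounted for. Put m = 3y+2:
(3y+2)^3 + 6(3y+2)^2 - 4(3y+2) expands to 27y^3 + 108y^2 + 96y + 24,
and factoring out 3 leaves 3(9y^3 + 36y^2 + 32y + 8).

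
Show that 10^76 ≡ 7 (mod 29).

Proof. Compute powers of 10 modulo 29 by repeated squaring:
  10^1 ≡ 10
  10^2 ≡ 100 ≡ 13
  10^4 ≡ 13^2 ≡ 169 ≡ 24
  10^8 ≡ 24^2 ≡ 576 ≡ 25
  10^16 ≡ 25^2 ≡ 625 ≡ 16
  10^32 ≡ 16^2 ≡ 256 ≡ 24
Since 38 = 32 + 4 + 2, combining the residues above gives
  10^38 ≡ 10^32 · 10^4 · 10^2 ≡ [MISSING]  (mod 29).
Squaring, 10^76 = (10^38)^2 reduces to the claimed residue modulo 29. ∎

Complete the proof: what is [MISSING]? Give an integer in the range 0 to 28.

10^32 · 10^4 · 10^2 ≡ 24 · 24 · 13 = 7488.
7488 mod 29 = 6, so 10^38 ≡ 6 (mod 29).

6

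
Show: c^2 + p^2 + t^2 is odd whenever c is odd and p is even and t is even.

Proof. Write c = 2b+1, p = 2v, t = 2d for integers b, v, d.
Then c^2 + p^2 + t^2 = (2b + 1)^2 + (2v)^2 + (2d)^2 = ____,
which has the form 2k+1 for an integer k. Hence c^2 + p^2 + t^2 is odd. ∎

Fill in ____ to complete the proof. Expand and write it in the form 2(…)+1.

2(2b^2 + 2b + 2d^2 + 2v^2) + 1

Expanding: (2b + 1)^2 + (2v)^2 + (2d)^2 = 4b^2 + 4b + 4d^2 + 4v^2 + 1.
Every term except the constant is even, so this is 2(2b^2 + 2b + 2d^2 + 2v^2) + 1,
and 2b^2 + 2b + 2d^2 + 2v^2 ∈ ℤ gives the required form.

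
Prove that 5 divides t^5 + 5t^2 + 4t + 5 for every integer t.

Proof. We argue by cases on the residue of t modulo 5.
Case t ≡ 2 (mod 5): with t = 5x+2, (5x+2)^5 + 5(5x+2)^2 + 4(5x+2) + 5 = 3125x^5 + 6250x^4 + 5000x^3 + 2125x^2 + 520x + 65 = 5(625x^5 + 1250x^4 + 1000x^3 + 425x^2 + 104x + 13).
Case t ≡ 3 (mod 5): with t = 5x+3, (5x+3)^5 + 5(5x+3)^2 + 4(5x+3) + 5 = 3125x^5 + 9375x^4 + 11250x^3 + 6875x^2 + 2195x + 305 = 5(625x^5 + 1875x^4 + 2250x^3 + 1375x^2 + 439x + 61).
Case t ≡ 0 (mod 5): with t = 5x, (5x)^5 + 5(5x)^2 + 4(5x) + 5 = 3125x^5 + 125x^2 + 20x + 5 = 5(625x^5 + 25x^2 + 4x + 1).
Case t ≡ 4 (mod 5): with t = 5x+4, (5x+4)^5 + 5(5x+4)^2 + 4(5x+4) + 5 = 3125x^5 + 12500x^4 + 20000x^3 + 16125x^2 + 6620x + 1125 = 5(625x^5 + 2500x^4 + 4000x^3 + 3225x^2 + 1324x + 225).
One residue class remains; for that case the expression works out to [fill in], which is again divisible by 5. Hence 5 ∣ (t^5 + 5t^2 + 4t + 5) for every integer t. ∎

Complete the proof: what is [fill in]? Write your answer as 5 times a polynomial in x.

Only t ≡ 1 (mod 5) is unaccounted for. Put t = 5x+1:
(5x+1)^5 + 5(5x+1)^2 + 4(5x+1) + 5 expands to 3125x^5 + 3125x^4 + 1250x^3 + 375x^2 + 95x + 15,
and factoring out 5 leaves 5(625x^5 + 625x^4 + 250x^3 + 75x^2 + 19x + 3).

5(625x^5 + 625x^4 + 250x^3 + 75x^2 + 19x + 3)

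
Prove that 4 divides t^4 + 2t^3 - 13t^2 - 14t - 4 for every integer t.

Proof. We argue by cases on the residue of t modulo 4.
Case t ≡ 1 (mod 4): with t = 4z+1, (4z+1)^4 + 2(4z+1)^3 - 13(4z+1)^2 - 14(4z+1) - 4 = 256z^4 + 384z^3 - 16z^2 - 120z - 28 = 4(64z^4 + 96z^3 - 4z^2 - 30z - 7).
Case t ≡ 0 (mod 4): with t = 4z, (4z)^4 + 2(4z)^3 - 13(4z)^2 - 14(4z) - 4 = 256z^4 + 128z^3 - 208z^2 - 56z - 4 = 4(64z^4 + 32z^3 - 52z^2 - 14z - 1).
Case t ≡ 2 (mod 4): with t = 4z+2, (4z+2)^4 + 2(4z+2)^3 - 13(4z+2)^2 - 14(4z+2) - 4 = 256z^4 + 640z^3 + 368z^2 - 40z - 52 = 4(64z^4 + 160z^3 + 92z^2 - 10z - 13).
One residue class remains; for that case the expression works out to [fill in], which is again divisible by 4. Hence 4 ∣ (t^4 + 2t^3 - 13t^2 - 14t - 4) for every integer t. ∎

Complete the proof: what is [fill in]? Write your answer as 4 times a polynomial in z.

Only t ≡ 3 (mod 4) is unaccounted for. Put t = 4z+3:
(4z+3)^4 + 2(4z+3)^3 - 13(4z+3)^2 - 14(4z+3) - 4 expands to 256z^4 + 896z^3 + 944z^2 + 280z - 28,
and factoring out 4 leaves 4(64z^4 + 224z^3 + 236z^2 + 70z - 7).

4(64z^4 + 224z^3 + 236z^2 + 70z - 7)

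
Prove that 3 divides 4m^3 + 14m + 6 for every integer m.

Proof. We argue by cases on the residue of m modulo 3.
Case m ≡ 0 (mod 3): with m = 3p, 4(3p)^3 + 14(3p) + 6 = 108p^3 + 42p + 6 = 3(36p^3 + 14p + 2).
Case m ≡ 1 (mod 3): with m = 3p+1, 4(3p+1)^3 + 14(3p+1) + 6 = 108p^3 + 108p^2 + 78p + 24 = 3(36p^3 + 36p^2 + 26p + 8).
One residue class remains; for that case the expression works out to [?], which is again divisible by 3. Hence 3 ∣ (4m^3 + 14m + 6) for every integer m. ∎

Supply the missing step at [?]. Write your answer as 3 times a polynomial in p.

Only m ≡ 2 (mod 3) is unaccounted for. Put m = 3p+2:
4(3p+2)^3 + 14(3p+2) + 6 expands to 108p^3 + 216p^2 + 186p + 66,
and factoring out 3 leaves 3(36p^3 + 72p^2 + 62p + 22).

3(36p^3 + 72p^2 + 62p + 22)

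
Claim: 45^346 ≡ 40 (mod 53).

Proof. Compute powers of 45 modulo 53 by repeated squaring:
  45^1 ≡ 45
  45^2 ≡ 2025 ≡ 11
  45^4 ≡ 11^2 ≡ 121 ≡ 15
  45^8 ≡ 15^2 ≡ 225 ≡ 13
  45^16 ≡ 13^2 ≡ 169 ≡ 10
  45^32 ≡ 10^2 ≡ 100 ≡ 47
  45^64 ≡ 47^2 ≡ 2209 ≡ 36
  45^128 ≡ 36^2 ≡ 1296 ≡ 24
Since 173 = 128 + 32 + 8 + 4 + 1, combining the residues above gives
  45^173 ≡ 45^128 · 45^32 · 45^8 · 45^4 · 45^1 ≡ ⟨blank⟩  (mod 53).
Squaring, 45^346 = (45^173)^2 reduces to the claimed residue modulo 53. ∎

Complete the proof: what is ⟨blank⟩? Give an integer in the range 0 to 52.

26

45^128 · 45^32 · 45^8 · 45^4 · 45^1 ≡ 24 · 47 · 13 · 15 · 45 = 9898200.
9898200 mod 53 = 26, so 45^173 ≡ 26 (mod 53).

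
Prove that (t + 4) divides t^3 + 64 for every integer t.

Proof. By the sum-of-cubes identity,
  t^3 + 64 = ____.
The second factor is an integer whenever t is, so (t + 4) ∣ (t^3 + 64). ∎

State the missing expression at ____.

(t + 4)(t^2 - 4t + 16)

Polynomial division of t^3 + 64 by t + 4 leaves remainder 0 and quotient t^2 - 4t + 16.
Hence t^3 + 64 = (t + 4)(t^2 - 4t + 16).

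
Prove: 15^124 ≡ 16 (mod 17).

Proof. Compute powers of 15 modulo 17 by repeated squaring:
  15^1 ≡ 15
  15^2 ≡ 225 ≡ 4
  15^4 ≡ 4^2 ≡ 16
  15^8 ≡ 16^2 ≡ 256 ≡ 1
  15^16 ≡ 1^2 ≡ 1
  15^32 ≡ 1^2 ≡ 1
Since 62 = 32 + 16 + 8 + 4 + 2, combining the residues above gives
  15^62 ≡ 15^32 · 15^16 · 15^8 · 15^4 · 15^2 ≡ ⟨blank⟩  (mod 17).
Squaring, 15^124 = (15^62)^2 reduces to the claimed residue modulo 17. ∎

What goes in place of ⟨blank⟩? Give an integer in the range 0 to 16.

15^32 · 15^16 · 15^8 · 15^4 · 15^2 ≡ 1 · 1 · 1 · 16 · 4 = 64.
64 mod 17 = 13, so 15^62 ≡ 13 (mod 17).

13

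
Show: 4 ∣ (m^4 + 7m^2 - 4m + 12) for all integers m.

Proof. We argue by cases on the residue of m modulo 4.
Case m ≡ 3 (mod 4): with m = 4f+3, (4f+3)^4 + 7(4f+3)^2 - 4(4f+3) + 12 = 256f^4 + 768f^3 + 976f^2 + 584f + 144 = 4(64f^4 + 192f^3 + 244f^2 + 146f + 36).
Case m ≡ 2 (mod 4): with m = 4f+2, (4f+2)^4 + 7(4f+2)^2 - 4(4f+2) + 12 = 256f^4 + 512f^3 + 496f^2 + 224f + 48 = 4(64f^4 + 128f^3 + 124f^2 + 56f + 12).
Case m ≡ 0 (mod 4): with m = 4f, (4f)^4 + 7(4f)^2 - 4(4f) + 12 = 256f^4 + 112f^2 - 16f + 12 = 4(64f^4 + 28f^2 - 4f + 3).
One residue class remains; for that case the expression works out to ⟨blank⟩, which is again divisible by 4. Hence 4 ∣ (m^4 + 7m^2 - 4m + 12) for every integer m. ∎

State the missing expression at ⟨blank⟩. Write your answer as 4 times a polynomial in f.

4(64f^4 + 64f^3 + 52f^2 + 14f + 4)

The residues treated are {3, 2, 0}, so the missing case is m ≡ 1 (mod 4); write m = 4f+1.
Then (4f+1)^4 + 7(4f+1)^2 - 4(4f+1) + 12 = 256f^4 + 256f^3 + 208f^2 + 56f + 16 = 4(64f^4 + 64f^3 + 52f^2 + 14f + 4).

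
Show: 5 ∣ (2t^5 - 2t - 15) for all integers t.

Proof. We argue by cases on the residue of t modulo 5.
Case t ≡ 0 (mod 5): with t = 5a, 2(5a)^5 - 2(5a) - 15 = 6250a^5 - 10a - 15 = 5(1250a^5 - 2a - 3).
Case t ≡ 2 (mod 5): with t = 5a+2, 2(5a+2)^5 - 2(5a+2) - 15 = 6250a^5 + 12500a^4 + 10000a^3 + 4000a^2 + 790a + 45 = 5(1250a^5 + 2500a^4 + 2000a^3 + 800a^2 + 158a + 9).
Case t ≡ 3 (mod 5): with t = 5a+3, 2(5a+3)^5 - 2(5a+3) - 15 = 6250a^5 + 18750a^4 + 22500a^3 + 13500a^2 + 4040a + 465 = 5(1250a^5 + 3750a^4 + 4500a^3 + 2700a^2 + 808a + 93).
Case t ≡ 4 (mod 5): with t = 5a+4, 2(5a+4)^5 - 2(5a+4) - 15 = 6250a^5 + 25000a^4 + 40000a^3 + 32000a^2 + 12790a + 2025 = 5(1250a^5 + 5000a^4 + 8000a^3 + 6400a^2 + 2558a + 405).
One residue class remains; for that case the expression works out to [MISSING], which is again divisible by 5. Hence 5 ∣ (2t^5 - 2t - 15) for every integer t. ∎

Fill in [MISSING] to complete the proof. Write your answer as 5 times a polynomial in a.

5(1250a^5 + 1250a^4 + 500a^3 + 100a^2 + 8a - 3)

The residues treated are {0, 2, 3, 4}, so the missing case is t ≡ 1 (mod 5); write t = 5a+1.
Then 2(5a+1)^5 - 2(5a+1) - 15 = 6250a^5 + 6250a^4 + 2500a^3 + 500a^2 + 40a - 15 = 5(1250a^5 + 1250a^4 + 500a^3 + 100a^2 + 8a - 3).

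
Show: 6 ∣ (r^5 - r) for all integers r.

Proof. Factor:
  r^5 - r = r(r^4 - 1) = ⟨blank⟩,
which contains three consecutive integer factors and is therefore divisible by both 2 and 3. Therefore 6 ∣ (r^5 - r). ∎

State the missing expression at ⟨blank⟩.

r^4 - 1 = (r^2 - 1)(r^2 + 1), and r^2 - 1 = (r-1)(r+1).
So r(r^4 - 1) = (r - 1)r(r + 1)(r^2 + 1).

(r - 1)r(r + 1)(r^2 + 1)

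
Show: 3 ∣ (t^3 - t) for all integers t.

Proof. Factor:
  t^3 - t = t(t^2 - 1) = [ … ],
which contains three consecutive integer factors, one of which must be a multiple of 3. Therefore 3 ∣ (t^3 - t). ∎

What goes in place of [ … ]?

(t - 1)t(t + 1)

t(t^2 - 1) = t(t - 1)(t + 1) = (t - 1)t(t + 1).
These three factors are consecutive integers, so their product is divisible by 3.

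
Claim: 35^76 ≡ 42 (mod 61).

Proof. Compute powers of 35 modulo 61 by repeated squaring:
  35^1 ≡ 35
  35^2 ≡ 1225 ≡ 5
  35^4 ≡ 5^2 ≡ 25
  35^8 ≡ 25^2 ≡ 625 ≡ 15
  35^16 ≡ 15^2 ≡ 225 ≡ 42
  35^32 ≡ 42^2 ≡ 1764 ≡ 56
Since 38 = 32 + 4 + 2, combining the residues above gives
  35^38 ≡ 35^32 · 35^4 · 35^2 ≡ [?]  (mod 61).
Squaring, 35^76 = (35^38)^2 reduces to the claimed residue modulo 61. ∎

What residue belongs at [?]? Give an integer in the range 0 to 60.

46

35^32 · 35^4 · 35^2 ≡ 56 · 25 · 5 = 7000.
7000 mod 61 = 46, so 35^38 ≡ 46 (mod 61).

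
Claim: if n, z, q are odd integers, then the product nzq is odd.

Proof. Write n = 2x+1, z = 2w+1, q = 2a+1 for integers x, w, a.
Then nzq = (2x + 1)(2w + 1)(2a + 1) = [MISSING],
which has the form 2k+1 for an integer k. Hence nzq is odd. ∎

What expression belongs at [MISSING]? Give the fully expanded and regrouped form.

2(4awx + 2aw + 2ax + a + 2wx + w + x) + 1

(2x + 1)(2w + 1)(2a + 1) = 8awx + 4aw + 4ax + 2a + 4wx + 2w + 2x + 1
= 2(4awx + 2aw + 2ax + a + 2wx + w + x) + 1.
Since 4awx + 2aw + 2ax + a + 2wx + w + x is an integer, the product is of the form 2k+1 for an integer k.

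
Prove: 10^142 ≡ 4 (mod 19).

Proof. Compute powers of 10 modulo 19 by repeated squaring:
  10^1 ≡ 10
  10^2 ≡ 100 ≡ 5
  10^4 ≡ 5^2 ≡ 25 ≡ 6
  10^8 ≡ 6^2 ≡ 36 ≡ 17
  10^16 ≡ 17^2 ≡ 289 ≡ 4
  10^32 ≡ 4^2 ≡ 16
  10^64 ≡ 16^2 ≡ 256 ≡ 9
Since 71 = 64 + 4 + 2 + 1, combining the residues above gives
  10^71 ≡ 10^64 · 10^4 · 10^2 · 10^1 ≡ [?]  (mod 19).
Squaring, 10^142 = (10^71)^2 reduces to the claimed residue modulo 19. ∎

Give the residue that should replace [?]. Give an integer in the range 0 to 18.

2

Multiply the listed residues: 9 · 6 · 5 · 10 = 54 → 270 → 2700.
Reducing modulo 19: 2700 = 142·19 + 2, so 10^71 ≡ 2.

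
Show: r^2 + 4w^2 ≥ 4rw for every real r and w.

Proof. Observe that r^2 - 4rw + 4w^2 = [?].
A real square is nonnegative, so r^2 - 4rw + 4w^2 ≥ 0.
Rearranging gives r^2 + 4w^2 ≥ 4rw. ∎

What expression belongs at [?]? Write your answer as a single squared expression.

(r - 2w)^2

r^2 - 4rw + 4w^2 is a perfect-square trinomial: the outer terms are (r)^2 and (2w)^2, and the cross term is -2·r·2w.
So r^2 - 4rw + 4w^2 = (r - 2w)^2 ≥ 0.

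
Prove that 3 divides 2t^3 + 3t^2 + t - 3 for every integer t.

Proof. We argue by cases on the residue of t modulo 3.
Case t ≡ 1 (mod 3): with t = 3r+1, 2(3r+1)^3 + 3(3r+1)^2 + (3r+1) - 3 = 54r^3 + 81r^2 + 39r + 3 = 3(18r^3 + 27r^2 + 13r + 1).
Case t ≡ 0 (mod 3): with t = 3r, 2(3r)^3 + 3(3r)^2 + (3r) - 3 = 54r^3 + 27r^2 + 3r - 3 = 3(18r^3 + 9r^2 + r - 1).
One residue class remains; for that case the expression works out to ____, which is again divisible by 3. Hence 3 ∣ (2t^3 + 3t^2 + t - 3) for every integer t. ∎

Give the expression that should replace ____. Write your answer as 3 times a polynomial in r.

3(18r^3 + 45r^2 + 37r + 9)

Only t ≡ 2 (mod 3) is unaccounted for. Put t = 3r+2:
2(3r+2)^3 + 3(3r+2)^2 + (3r+2) - 3 expands to 54r^3 + 135r^2 + 111r + 27,
and factoring out 3 leaves 3(18r^3 + 45r^2 + 37r + 9).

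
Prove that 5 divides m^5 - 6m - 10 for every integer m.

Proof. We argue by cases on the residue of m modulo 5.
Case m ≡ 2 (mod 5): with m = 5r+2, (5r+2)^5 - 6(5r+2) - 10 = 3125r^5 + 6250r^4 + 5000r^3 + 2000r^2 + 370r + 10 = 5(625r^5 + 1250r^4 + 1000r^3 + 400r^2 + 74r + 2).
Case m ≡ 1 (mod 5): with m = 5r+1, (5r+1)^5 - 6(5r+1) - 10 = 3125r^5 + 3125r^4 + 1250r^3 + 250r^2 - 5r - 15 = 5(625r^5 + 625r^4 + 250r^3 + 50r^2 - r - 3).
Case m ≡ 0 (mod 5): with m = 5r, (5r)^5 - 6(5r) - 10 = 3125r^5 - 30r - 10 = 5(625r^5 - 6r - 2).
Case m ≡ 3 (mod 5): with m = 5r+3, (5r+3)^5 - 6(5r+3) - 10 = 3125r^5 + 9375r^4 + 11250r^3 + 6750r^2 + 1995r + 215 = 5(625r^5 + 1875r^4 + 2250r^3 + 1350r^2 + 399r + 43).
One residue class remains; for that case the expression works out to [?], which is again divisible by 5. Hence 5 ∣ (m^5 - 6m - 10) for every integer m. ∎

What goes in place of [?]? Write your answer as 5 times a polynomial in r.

The residues treated are {2, 1, 0, 3}, so the missing case is m ≡ 4 (mod 5); write m = 5r+4.
Then (5r+4)^5 - 6(5r+4) - 10 = 3125r^5 + 12500r^4 + 20000r^3 + 16000r^2 + 6370r + 990 = 5(625r^5 + 2500r^4 + 4000r^3 + 3200r^2 + 1274r + 198).

5(625r^5 + 2500r^4 + 4000r^3 + 3200r^2 + 1274r + 198)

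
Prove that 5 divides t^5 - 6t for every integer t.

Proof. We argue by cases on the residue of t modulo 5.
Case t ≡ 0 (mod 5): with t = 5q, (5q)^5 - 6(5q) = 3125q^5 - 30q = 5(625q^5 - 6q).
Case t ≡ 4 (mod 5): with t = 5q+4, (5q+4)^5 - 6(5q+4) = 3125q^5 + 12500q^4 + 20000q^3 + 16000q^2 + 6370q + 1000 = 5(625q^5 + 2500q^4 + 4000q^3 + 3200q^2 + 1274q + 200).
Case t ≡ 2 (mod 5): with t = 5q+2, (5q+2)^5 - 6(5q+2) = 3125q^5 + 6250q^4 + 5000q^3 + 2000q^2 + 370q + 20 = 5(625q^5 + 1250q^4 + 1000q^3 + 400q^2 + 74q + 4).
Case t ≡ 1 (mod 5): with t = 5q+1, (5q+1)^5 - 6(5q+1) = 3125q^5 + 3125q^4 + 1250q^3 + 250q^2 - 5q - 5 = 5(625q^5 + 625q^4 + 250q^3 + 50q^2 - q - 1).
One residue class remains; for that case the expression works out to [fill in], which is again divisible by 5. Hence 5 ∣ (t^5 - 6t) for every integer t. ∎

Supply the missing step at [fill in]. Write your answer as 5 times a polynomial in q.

5(625q^5 + 1875q^4 + 2250q^3 + 1350q^2 + 399q + 45)

The residues treated are {0, 4, 2, 1}, so the missing case is t ≡ 3 (mod 5); write t = 5q+3.
Then (5q+3)^5 - 6(5q+3) = 3125q^5 + 9375q^4 + 11250q^3 + 6750q^2 + 1995q + 225 = 5(625q^5 + 1875q^4 + 2250q^3 + 1350q^2 + 399q + 45).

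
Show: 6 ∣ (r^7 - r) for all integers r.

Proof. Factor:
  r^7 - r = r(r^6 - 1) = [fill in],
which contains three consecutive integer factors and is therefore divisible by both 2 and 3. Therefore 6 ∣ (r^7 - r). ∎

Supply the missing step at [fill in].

(r - 1)r(r + 1)(r^4 + r^2 + 1)

r^6 - 1 = (r^2 - 1)(r^4 + r^2 + 1), and r^2 - 1 = (r-1)(r+1).
So r(r^6 - 1) = (r - 1)r(r + 1)(r^4 + r^2 + 1).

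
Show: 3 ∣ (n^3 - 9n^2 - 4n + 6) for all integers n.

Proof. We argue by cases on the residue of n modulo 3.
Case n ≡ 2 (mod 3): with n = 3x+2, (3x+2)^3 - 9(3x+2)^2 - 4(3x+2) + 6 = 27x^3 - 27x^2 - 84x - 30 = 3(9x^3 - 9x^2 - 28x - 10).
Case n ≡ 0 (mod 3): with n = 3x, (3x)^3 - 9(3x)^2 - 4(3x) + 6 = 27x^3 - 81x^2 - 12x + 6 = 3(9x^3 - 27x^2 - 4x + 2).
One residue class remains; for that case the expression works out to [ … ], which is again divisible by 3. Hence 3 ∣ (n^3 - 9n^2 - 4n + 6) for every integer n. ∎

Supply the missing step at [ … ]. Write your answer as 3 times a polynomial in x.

3(9x^3 - 18x^2 - 19x - 2)

The residues treated are {2, 0}, so the missing case is n ≡ 1 (mod 3); write n = 3x+1.
Then (3x+1)^3 - 9(3x+1)^2 - 4(3x+1) + 6 = 27x^3 - 54x^2 - 57x - 6 = 3(9x^3 - 18x^2 - 19x - 2).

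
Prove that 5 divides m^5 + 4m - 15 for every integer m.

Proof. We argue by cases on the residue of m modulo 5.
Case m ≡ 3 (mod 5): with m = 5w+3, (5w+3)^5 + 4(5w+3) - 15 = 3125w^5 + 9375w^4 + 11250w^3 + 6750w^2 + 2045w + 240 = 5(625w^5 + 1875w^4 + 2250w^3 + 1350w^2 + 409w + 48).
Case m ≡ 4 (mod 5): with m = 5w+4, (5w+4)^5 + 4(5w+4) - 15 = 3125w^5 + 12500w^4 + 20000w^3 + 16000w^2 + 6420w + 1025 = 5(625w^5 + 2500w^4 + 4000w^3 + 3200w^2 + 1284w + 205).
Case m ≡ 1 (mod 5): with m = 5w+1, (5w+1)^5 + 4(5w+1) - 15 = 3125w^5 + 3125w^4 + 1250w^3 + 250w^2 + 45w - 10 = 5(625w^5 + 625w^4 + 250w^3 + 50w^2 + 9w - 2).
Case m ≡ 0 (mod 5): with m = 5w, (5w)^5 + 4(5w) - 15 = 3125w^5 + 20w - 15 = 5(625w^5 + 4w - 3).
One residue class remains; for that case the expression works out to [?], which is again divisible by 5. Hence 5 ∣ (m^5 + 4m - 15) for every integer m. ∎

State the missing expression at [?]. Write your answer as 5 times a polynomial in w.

5(625w^5 + 1250w^4 + 1000w^3 + 400w^2 + 84w + 5)

The residues treated are {3, 4, 1, 0}, so the missing case is m ≡ 2 (mod 5); write m = 5w+2.
Then (5w+2)^5 + 4(5w+2) - 15 = 3125w^5 + 6250w^4 + 5000w^3 + 2000w^2 + 420w + 25 = 5(625w^5 + 1250w^4 + 1000w^3 + 400w^2 + 84w + 5).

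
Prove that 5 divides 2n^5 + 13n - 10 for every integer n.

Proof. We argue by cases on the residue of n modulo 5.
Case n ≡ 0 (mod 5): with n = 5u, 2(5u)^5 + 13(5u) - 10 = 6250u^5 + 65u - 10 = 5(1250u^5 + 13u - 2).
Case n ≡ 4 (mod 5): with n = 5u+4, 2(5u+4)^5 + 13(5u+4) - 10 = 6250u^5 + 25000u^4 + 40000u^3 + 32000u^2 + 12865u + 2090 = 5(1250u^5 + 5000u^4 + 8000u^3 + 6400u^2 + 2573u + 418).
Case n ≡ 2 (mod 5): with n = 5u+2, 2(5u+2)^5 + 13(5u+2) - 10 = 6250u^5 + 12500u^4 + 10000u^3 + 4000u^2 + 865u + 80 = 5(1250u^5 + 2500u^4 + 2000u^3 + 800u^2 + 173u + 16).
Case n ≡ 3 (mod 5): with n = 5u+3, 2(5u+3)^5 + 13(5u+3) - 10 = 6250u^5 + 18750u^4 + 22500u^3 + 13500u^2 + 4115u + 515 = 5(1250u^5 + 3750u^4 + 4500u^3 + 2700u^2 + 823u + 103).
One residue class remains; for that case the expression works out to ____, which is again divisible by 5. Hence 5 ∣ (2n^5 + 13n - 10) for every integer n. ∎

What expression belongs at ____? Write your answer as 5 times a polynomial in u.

Only n ≡ 1 (mod 5) is unaccounted for. Put n = 5u+1:
2(5u+1)^5 + 13(5u+1) - 10 expands to 6250u^5 + 6250u^4 + 2500u^3 + 500u^2 + 115u + 5,
and factoring out 5 leaves 5(1250u^5 + 1250u^4 + 500u^3 + 100u^2 + 23u + 1).

5(1250u^5 + 1250u^4 + 500u^3 + 100u^2 + 23u + 1)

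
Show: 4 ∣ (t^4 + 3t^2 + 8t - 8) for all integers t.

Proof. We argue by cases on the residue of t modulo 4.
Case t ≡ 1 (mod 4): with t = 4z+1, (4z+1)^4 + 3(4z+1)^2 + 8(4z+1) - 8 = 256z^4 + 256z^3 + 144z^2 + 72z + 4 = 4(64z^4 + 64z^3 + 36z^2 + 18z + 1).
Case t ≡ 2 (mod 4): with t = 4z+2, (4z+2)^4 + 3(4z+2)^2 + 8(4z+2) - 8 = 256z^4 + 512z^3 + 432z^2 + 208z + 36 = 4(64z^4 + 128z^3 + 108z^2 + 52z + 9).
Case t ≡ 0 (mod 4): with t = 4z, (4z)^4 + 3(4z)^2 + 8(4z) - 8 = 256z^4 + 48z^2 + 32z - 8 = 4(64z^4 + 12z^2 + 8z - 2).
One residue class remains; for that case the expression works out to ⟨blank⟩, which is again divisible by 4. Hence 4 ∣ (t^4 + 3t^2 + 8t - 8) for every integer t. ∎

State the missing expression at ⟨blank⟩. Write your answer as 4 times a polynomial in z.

Only t ≡ 3 (mod 4) is unaccounted for. Put t = 4z+3:
(4z+3)^4 + 3(4z+3)^2 + 8(4z+3) - 8 expands to 256z^4 + 768z^3 + 912z^2 + 536z + 124,
and factoring out 4 leaves 4(64z^4 + 192z^3 + 228z^2 + 134z + 31).

4(64z^4 + 192z^3 + 228z^2 + 134z + 31)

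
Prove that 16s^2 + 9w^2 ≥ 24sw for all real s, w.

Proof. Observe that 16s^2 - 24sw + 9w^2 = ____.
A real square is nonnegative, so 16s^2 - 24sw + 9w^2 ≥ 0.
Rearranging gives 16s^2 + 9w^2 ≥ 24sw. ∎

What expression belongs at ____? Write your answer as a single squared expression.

16s^2 - 24sw + 9w^2 is a perfect-square trinomial: the outer terms are (4s)^2 and (3w)^2, and the cross term is -2·4s·3w.
So 16s^2 - 24sw + 9w^2 = (4s - 3w)^2 ≥ 0.

(4s - 3w)^2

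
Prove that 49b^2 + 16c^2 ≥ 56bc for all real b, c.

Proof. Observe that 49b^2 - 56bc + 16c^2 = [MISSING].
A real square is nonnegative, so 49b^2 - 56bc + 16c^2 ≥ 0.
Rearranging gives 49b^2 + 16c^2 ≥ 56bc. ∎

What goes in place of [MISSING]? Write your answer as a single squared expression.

(7b - 4c)^2

49b^2 - 56bc + 16c^2 is a perfect-square trinomial: the outer terms are (7b)^2 and (4c)^2, and the cross term is -2·7b·4c.
So 49b^2 - 56bc + 16c^2 = (7b - 4c)^2 ≥ 0.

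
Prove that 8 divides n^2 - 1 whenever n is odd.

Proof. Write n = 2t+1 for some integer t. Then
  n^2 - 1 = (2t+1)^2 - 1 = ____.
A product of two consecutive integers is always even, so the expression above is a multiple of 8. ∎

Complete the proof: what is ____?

4t(t + 1)

(2t+1)^2 - 1 = 4t^2 + 4t + 1 - 1 = 4t^2 + 4t = 4t(t+1).
Since t and t+1 are consecutive, t(t+1) is even, and 4·(even) is a multiple of 8.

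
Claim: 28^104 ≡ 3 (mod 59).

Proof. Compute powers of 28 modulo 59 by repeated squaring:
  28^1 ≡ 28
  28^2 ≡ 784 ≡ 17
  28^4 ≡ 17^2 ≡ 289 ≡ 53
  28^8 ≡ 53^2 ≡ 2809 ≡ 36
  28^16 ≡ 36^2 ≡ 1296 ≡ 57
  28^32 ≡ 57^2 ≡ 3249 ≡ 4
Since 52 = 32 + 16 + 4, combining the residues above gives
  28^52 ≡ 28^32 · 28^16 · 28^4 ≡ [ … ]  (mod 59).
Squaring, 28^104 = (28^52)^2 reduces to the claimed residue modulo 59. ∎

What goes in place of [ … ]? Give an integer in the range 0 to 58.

28^32 · 28^16 · 28^4 ≡ 4 · 57 · 53 = 12084.
12084 mod 59 = 48, so 28^52 ≡ 48 (mod 59).

48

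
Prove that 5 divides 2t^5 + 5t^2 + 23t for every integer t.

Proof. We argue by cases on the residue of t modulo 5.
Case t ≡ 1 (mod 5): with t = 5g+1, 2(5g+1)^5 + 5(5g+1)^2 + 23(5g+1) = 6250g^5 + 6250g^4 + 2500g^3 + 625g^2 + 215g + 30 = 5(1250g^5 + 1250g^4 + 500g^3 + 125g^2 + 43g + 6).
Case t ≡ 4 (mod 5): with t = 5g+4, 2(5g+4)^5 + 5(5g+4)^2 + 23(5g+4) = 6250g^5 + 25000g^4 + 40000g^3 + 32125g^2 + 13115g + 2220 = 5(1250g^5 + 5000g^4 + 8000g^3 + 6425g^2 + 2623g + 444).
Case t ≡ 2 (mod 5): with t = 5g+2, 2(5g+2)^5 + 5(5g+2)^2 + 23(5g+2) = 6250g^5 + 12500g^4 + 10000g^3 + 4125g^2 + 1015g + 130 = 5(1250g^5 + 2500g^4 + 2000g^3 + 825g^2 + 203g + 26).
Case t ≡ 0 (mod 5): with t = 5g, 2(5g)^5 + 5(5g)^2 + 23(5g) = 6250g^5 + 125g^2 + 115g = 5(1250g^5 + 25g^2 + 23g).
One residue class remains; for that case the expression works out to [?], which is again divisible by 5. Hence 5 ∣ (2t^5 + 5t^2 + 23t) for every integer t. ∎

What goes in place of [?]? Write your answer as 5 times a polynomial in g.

The residues treated are {1, 4, 2, 0}, so the missing case is t ≡ 3 (mod 5); write t = 5g+3.
Then 2(5g+3)^5 + 5(5g+3)^2 + 23(5g+3) = 6250g^5 + 18750g^4 + 22500g^3 + 13625g^2 + 4315g + 600 = 5(1250g^5 + 3750g^4 + 4500g^3 + 2725g^2 + 863g + 120).

5(1250g^5 + 3750g^4 + 4500g^3 + 2725g^2 + 863g + 120)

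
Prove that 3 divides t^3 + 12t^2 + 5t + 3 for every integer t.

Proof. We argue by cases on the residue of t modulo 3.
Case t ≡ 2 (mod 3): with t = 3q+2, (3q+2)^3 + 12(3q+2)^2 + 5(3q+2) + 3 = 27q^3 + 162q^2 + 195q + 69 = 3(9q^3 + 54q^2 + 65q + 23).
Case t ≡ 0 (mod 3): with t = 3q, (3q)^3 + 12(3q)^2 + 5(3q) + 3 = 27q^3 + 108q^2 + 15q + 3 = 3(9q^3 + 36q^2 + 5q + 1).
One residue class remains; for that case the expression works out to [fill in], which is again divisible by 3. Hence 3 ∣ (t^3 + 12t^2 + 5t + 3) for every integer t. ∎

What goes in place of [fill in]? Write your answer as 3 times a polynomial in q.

Only t ≡ 1 (mod 3) is unaccounted for. Put t = 3q+1:
(3q+1)^3 + 12(3q+1)^2 + 5(3q+1) + 3 expands to 27q^3 + 135q^2 + 96q + 21,
and factoring out 3 leaves 3(9q^3 + 45q^2 + 32q + 7).

3(9q^3 + 45q^2 + 32q + 7)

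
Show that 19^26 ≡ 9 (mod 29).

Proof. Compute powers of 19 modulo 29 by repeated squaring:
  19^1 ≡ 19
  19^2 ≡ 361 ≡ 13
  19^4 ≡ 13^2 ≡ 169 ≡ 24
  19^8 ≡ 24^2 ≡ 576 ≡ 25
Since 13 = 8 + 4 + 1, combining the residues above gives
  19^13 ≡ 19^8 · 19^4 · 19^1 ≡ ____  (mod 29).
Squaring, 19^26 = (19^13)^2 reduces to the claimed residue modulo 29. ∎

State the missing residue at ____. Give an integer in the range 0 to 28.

19^8 · 19^4 · 19^1 ≡ 25 · 24 · 19 = 11400.
11400 mod 29 = 3, so 19^13 ≡ 3 (mod 29).

3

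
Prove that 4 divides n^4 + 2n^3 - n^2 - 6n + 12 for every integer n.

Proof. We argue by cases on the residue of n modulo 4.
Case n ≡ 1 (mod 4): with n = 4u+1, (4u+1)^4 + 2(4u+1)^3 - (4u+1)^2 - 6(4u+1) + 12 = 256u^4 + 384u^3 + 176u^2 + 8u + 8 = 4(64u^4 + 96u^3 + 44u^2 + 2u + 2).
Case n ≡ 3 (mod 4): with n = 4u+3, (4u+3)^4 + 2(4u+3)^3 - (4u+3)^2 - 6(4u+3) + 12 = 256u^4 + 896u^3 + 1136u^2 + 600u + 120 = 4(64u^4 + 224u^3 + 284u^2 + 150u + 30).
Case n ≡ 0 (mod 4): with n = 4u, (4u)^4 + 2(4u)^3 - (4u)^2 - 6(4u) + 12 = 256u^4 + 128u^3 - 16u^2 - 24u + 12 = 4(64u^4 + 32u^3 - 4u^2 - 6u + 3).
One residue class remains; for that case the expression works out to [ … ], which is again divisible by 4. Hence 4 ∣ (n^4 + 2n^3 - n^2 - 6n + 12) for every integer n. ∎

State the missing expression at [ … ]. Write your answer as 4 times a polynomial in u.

Only n ≡ 2 (mod 4) is unaccounted for. Put n = 4u+2:
(4u+2)^4 + 2(4u+2)^3 - (4u+2)^2 - 6(4u+2) + 12 expands to 256u^4 + 640u^3 + 560u^2 + 184u + 28,
and factoring out 4 leaves 4(64u^4 + 160u^3 + 140u^2 + 46u + 7).

4(64u^4 + 160u^3 + 140u^2 + 46u + 7)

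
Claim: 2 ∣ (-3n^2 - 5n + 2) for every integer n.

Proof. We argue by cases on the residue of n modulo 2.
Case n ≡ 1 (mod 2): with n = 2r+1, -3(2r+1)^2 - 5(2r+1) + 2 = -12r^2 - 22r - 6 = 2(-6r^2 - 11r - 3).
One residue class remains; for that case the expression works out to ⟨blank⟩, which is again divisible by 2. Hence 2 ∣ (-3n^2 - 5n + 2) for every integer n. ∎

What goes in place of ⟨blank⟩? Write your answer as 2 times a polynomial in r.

2(-6r^2 - 5r + 1)

The residues treated are {1}, so the missing case is n ≡ 0 (mod 2); write n = 2r.
Then -3(2r)^2 - 5(2r) + 2 = -12r^2 - 10r + 2 = 2(-6r^2 - 5r + 1).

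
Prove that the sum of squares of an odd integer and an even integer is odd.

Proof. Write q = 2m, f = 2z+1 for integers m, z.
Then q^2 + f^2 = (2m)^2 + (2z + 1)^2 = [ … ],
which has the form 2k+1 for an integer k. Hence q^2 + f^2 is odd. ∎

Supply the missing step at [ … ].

Expanding: (2m)^2 + (2z + 1)^2 = 4m^2 + 4z^2 + 4z + 1.
Every term except the constant is even, so this is 2(2m^2 + 2z^2 + 2z) + 1,
and 2m^2 + 2z^2 + 2z ∈ ℤ gives the required form.

2(2m^2 + 2z^2 + 2z) + 1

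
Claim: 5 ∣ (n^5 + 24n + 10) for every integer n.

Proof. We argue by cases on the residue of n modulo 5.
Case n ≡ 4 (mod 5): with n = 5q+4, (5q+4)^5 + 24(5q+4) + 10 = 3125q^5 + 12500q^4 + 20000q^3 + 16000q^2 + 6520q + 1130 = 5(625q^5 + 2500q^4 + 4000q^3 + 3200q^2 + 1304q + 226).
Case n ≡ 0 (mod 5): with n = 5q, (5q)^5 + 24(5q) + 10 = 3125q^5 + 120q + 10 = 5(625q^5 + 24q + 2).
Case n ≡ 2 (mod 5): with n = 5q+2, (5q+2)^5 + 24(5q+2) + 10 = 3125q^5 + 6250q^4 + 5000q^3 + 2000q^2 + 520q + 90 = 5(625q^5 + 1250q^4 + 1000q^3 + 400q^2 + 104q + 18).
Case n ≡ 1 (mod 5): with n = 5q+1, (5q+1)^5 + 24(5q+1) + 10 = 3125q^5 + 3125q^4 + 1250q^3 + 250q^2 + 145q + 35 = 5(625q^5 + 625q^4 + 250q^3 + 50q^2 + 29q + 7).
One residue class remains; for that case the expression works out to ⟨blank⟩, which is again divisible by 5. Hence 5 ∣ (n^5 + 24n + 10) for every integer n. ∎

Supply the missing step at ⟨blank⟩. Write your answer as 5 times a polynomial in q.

5(625q^5 + 1875q^4 + 2250q^3 + 1350q^2 + 429q + 65)

Only n ≡ 3 (mod 5) is unaccounted for. Put n = 5q+3:
(5q+3)^5 + 24(5q+3) + 10 expands to 3125q^5 + 9375q^4 + 11250q^3 + 6750q^2 + 2145q + 325,
and factoring out 5 leaves 5(625q^5 + 1875q^4 + 2250q^3 + 1350q^2 + 429q + 65).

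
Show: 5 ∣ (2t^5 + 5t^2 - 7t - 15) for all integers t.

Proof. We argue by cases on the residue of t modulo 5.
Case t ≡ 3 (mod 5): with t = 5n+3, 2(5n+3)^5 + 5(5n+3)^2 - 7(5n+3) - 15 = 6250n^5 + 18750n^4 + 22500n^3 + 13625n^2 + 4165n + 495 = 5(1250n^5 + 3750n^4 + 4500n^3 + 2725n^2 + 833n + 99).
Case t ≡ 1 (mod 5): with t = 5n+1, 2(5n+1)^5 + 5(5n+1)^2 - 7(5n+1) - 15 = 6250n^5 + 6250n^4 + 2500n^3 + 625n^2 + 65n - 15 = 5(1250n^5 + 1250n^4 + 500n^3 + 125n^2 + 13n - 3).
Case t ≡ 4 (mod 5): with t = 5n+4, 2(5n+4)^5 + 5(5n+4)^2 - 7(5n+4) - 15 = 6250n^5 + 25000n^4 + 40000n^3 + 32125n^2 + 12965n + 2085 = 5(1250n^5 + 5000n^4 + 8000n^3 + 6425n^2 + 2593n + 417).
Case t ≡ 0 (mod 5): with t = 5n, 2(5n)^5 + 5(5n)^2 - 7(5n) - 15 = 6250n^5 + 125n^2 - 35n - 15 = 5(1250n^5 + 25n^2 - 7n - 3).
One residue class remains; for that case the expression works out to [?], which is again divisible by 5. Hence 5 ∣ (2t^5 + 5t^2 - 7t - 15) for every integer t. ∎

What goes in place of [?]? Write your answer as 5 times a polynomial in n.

Only t ≡ 2 (mod 5) is unaccounted for. Put t = 5n+2:
2(5n+2)^5 + 5(5n+2)^2 - 7(5n+2) - 15 expands to 6250n^5 + 12500n^4 + 10000n^3 + 4125n^2 + 865n + 55,
and factoring out 5 leaves 5(1250n^5 + 2500n^4 + 2000n^3 + 825n^2 + 173n + 11).

5(1250n^5 + 2500n^4 + 2000n^3 + 825n^2 + 173n + 11)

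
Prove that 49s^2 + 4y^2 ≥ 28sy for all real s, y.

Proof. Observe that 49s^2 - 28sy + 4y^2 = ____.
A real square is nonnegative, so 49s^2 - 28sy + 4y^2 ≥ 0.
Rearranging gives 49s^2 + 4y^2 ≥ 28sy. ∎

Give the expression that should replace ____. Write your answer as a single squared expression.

The leading and trailing coefficients are 7^2 and 2^2, and 28 = 2·7·2, so the trinomial is (7s - 2y)^2.
Hence 49s^2 - 28sy + 4y^2 ≥ 0.

(7s - 2y)^2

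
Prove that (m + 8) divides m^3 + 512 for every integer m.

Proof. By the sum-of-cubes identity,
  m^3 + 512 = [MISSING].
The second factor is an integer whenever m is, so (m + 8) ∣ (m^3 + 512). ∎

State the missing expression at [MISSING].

a^3 + b^3 = (a + b)(a^2 - ab + b^2). With a = m, b = 8:
m^3 + 512 = (m + 8)(m^2 - 8m + 64).

(m + 8)(m^2 - 8m + 64)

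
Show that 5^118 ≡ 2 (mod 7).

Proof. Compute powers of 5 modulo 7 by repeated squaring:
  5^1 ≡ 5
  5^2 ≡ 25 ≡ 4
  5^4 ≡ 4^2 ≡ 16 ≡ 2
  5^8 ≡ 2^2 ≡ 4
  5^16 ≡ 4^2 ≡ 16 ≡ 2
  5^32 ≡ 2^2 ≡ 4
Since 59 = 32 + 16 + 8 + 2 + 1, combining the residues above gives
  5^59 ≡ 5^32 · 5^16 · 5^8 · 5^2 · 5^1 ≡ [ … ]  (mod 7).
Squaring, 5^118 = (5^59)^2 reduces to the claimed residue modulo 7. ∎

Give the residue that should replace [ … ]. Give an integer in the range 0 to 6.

3

Multiply the listed residues: 4 · 2 · 4 · 4 · 5 = 8 → 32 → 128 → 640.
Reducing modulo 7: 640 = 91·7 + 3, so 5^59 ≡ 3.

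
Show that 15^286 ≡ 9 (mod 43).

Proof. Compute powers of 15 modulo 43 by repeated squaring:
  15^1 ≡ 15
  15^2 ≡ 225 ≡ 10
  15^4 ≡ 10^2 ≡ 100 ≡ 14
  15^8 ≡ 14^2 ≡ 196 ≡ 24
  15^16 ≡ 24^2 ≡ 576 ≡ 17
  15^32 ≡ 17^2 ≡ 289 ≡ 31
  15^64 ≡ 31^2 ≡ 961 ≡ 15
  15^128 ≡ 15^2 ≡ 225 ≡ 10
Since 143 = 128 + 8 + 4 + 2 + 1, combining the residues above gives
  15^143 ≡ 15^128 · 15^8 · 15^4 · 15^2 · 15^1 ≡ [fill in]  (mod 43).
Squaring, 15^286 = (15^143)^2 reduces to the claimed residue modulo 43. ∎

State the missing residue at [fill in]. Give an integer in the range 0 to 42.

40

15^128 · 15^8 · 15^4 · 15^2 · 15^1 ≡ 10 · 24 · 14 · 10 · 15 = 504000.
504000 mod 43 = 40, so 15^143 ≡ 40 (mod 43).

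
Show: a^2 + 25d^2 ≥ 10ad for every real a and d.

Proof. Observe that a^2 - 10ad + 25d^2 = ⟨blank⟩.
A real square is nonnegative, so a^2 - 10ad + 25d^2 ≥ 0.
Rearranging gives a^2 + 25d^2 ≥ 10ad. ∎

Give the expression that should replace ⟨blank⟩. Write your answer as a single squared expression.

The leading and trailing coefficients are 1^2 and 5^2, and 10 = 2·1·5, so the trinomial is (a - 5d)^2.
Hence a^2 - 10ad + 25d^2 ≥ 0.

(a - 5d)^2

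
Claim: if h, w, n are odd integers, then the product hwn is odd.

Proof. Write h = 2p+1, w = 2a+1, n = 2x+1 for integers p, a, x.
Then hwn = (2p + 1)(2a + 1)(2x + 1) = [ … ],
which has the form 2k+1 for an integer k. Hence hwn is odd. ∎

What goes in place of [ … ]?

Expanding: (2p + 1)(2a + 1)(2x + 1) = 8apx + 4ap + 4ax + 2a + 4px + 2p + 2x + 1.
Every term except the constant is even, so this is 2(4apx + 2ap + 2ax + a + 2px + p + x) + 1,
and 4apx + 2ap + 2ax + a + 2px + p + x ∈ ℤ gives the required form.

2(4apx + 2ap + 2ax + a + 2px + p + x) + 1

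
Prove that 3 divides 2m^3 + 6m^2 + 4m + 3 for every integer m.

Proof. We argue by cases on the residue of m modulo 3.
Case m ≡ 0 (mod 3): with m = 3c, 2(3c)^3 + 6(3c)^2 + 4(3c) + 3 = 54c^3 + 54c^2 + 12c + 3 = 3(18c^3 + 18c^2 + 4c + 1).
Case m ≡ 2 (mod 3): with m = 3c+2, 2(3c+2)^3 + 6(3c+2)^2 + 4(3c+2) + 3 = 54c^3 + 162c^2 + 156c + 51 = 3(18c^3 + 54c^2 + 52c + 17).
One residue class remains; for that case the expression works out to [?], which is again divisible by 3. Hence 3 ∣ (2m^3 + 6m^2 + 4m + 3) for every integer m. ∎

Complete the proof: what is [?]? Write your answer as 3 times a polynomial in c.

3(18c^3 + 36c^2 + 22c + 5)

The residues treated are {0, 2}, so the missing case is m ≡ 1 (mod 3); write m = 3c+1.
Then 2(3c+1)^3 + 6(3c+1)^2 + 4(3c+1) + 3 = 54c^3 + 108c^2 + 66c + 15 = 3(18c^3 + 36c^2 + 22c + 5).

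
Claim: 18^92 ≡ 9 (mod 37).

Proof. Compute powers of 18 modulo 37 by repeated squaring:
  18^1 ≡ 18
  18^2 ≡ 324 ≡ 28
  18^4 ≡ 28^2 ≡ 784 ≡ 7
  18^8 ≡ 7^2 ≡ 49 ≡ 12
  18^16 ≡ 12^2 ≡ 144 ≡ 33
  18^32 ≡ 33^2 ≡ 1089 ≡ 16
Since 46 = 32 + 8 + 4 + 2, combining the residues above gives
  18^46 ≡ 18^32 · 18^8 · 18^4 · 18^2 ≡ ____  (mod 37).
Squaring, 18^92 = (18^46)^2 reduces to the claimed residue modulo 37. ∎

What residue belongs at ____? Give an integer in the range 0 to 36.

Multiply the listed residues: 16 · 12 · 7 · 28 = 192 → 1344 → 37632.
Reducing modulo 37: 37632 = 1017·37 + 3, so 18^46 ≡ 3.

3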